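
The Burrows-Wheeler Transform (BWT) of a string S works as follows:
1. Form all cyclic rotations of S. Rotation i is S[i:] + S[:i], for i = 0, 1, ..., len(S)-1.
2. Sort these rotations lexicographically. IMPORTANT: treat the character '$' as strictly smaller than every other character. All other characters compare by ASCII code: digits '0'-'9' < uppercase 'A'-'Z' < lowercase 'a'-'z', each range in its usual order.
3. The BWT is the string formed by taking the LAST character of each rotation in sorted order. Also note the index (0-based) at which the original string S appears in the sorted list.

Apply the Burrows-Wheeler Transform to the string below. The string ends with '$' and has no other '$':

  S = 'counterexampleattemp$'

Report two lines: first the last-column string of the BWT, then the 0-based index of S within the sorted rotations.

Answer: pxe$lttrpeaucmmetnaoe
3

Derivation:
All 21 rotations (rotation i = S[i:]+S[:i]):
  rot[0] = counterexampleattemp$
  rot[1] = ounterexampleattemp$c
  rot[2] = unterexampleattemp$co
  rot[3] = nterexampleattemp$cou
  rot[4] = terexampleattemp$coun
  rot[5] = erexampleattemp$count
  rot[6] = rexampleattemp$counte
  rot[7] = exampleattemp$counter
  rot[8] = xampleattemp$countere
  rot[9] = ampleattemp$counterex
  rot[10] = mpleattemp$counterexa
  rot[11] = pleattemp$counterexam
  rot[12] = leattemp$counterexamp
  rot[13] = eattemp$counterexampl
  rot[14] = attemp$counterexample
  rot[15] = ttemp$counterexamplea
  rot[16] = temp$counterexampleat
  rot[17] = emp$counterexampleatt
  rot[18] = mp$counterexampleatte
  rot[19] = p$counterexampleattem
  rot[20] = $counterexampleattemp
Sorted (with $ < everything):
  sorted[0] = $counterexampleattemp  (last char: 'p')
  sorted[1] = ampleattemp$counterex  (last char: 'x')
  sorted[2] = attemp$counterexample  (last char: 'e')
  sorted[3] = counterexampleattemp$  (last char: '$')
  sorted[4] = eattemp$counterexampl  (last char: 'l')
  sorted[5] = emp$counterexampleatt  (last char: 't')
  sorted[6] = erexampleattemp$count  (last char: 't')
  sorted[7] = exampleattemp$counter  (last char: 'r')
  sorted[8] = leattemp$counterexamp  (last char: 'p')
  sorted[9] = mp$counterexampleatte  (last char: 'e')
  sorted[10] = mpleattemp$counterexa  (last char: 'a')
  sorted[11] = nterexampleattemp$cou  (last char: 'u')
  sorted[12] = ounterexampleattemp$c  (last char: 'c')
  sorted[13] = p$counterexampleattem  (last char: 'm')
  sorted[14] = pleattemp$counterexam  (last char: 'm')
  sorted[15] = rexampleattemp$counte  (last char: 'e')
  sorted[16] = temp$counterexampleat  (last char: 't')
  sorted[17] = terexampleattemp$coun  (last char: 'n')
  sorted[18] = ttemp$counterexamplea  (last char: 'a')
  sorted[19] = unterexampleattemp$co  (last char: 'o')
  sorted[20] = xampleattemp$countere  (last char: 'e')
Last column: pxe$lttrpeaucmmetnaoe
Original string S is at sorted index 3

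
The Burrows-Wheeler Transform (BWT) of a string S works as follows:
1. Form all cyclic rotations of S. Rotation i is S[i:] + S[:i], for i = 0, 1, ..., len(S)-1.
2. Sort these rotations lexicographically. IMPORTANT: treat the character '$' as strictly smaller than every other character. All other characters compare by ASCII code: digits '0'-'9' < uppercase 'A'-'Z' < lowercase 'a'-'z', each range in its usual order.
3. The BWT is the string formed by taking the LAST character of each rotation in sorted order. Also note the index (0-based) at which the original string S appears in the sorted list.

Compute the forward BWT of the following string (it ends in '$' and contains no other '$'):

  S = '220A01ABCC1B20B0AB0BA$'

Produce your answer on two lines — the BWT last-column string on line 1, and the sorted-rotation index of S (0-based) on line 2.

Answer: AA2B2B0C2B$B0010A10ACB
10

Derivation:
All 22 rotations (rotation i = S[i:]+S[:i]):
  rot[0] = 220A01ABCC1B20B0AB0BA$
  rot[1] = 20A01ABCC1B20B0AB0BA$2
  rot[2] = 0A01ABCC1B20B0AB0BA$22
  rot[3] = A01ABCC1B20B0AB0BA$220
  rot[4] = 01ABCC1B20B0AB0BA$220A
  rot[5] = 1ABCC1B20B0AB0BA$220A0
  rot[6] = ABCC1B20B0AB0BA$220A01
  rot[7] = BCC1B20B0AB0BA$220A01A
  rot[8] = CC1B20B0AB0BA$220A01AB
  rot[9] = C1B20B0AB0BA$220A01ABC
  rot[10] = 1B20B0AB0BA$220A01ABCC
  rot[11] = B20B0AB0BA$220A01ABCC1
  rot[12] = 20B0AB0BA$220A01ABCC1B
  rot[13] = 0B0AB0BA$220A01ABCC1B2
  rot[14] = B0AB0BA$220A01ABCC1B20
  rot[15] = 0AB0BA$220A01ABCC1B20B
  rot[16] = AB0BA$220A01ABCC1B20B0
  rot[17] = B0BA$220A01ABCC1B20B0A
  rot[18] = 0BA$220A01ABCC1B20B0AB
  rot[19] = BA$220A01ABCC1B20B0AB0
  rot[20] = A$220A01ABCC1B20B0AB0B
  rot[21] = $220A01ABCC1B20B0AB0BA
Sorted (with $ < everything):
  sorted[0] = $220A01ABCC1B20B0AB0BA  (last char: 'A')
  sorted[1] = 01ABCC1B20B0AB0BA$220A  (last char: 'A')
  sorted[2] = 0A01ABCC1B20B0AB0BA$22  (last char: '2')
  sorted[3] = 0AB0BA$220A01ABCC1B20B  (last char: 'B')
  sorted[4] = 0B0AB0BA$220A01ABCC1B2  (last char: '2')
  sorted[5] = 0BA$220A01ABCC1B20B0AB  (last char: 'B')
  sorted[6] = 1ABCC1B20B0AB0BA$220A0  (last char: '0')
  sorted[7] = 1B20B0AB0BA$220A01ABCC  (last char: 'C')
  sorted[8] = 20A01ABCC1B20B0AB0BA$2  (last char: '2')
  sorted[9] = 20B0AB0BA$220A01ABCC1B  (last char: 'B')
  sorted[10] = 220A01ABCC1B20B0AB0BA$  (last char: '$')
  sorted[11] = A$220A01ABCC1B20B0AB0B  (last char: 'B')
  sorted[12] = A01ABCC1B20B0AB0BA$220  (last char: '0')
  sorted[13] = AB0BA$220A01ABCC1B20B0  (last char: '0')
  sorted[14] = ABCC1B20B0AB0BA$220A01  (last char: '1')
  sorted[15] = B0AB0BA$220A01ABCC1B20  (last char: '0')
  sorted[16] = B0BA$220A01ABCC1B20B0A  (last char: 'A')
  sorted[17] = B20B0AB0BA$220A01ABCC1  (last char: '1')
  sorted[18] = BA$220A01ABCC1B20B0AB0  (last char: '0')
  sorted[19] = BCC1B20B0AB0BA$220A01A  (last char: 'A')
  sorted[20] = C1B20B0AB0BA$220A01ABC  (last char: 'C')
  sorted[21] = CC1B20B0AB0BA$220A01AB  (last char: 'B')
Last column: AA2B2B0C2B$B0010A10ACB
Original string S is at sorted index 10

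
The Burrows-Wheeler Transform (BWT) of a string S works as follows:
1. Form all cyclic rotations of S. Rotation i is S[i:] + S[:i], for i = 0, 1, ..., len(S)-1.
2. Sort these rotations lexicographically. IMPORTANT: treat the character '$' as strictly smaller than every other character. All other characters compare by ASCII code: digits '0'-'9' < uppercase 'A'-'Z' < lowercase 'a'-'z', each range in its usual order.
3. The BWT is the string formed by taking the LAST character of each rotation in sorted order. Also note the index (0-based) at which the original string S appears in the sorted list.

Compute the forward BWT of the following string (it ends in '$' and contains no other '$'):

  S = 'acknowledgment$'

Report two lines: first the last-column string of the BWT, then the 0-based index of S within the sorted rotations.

All 15 rotations (rotation i = S[i:]+S[:i]):
  rot[0] = acknowledgment$
  rot[1] = cknowledgment$a
  rot[2] = knowledgment$ac
  rot[3] = nowledgment$ack
  rot[4] = owledgment$ackn
  rot[5] = wledgment$ackno
  rot[6] = ledgment$acknow
  rot[7] = edgment$acknowl
  rot[8] = dgment$acknowle
  rot[9] = gment$acknowled
  rot[10] = ment$acknowledg
  rot[11] = ent$acknowledgm
  rot[12] = nt$acknowledgme
  rot[13] = t$acknowledgmen
  rot[14] = $acknowledgment
Sorted (with $ < everything):
  sorted[0] = $acknowledgment  (last char: 't')
  sorted[1] = acknowledgment$  (last char: '$')
  sorted[2] = cknowledgment$a  (last char: 'a')
  sorted[3] = dgment$acknowle  (last char: 'e')
  sorted[4] = edgment$acknowl  (last char: 'l')
  sorted[5] = ent$acknowledgm  (last char: 'm')
  sorted[6] = gment$acknowled  (last char: 'd')
  sorted[7] = knowledgment$ac  (last char: 'c')
  sorted[8] = ledgment$acknow  (last char: 'w')
  sorted[9] = ment$acknowledg  (last char: 'g')
  sorted[10] = nowledgment$ack  (last char: 'k')
  sorted[11] = nt$acknowledgme  (last char: 'e')
  sorted[12] = owledgment$ackn  (last char: 'n')
  sorted[13] = t$acknowledgmen  (last char: 'n')
  sorted[14] = wledgment$ackno  (last char: 'o')
Last column: t$aelmdcwgkenno
Original string S is at sorted index 1

Answer: t$aelmdcwgkenno
1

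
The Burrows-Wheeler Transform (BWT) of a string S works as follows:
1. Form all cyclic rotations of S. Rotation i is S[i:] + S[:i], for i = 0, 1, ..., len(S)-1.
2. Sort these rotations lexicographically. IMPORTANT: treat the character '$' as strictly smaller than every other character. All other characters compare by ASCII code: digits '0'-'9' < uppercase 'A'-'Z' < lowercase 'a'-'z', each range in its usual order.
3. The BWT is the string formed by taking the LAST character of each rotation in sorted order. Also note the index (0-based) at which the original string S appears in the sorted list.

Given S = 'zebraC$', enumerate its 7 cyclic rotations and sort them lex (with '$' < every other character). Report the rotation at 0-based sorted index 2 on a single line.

Answer: aC$zebr

Derivation:
All 7 rotations (rotation i = S[i:]+S[:i]):
  rot[0] = zebraC$
  rot[1] = ebraC$z
  rot[2] = braC$ze
  rot[3] = raC$zeb
  rot[4] = aC$zebr
  rot[5] = C$zebra
  rot[6] = $zebraC
Sorted (with $ < everything):
  sorted[0] = $zebraC
  sorted[1] = C$zebra
  sorted[2] = aC$zebr
  sorted[3] = braC$ze
  sorted[4] = ebraC$z
  sorted[5] = raC$zeb
  sorted[6] = zebraC$
sorted[2] = aC$zebr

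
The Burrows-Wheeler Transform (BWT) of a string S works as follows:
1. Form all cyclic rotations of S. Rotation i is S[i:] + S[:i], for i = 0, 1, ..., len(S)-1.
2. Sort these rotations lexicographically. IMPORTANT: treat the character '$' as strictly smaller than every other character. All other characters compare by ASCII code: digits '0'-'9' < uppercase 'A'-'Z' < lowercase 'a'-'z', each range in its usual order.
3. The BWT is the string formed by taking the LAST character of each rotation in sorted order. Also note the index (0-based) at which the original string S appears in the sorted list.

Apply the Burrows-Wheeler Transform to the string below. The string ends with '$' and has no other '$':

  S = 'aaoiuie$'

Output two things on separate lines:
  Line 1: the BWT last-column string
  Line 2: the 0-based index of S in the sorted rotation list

Answer: e$aiuoai
1

Derivation:
All 8 rotations (rotation i = S[i:]+S[:i]):
  rot[0] = aaoiuie$
  rot[1] = aoiuie$a
  rot[2] = oiuie$aa
  rot[3] = iuie$aao
  rot[4] = uie$aaoi
  rot[5] = ie$aaoiu
  rot[6] = e$aaoiui
  rot[7] = $aaoiuie
Sorted (with $ < everything):
  sorted[0] = $aaoiuie  (last char: 'e')
  sorted[1] = aaoiuie$  (last char: '$')
  sorted[2] = aoiuie$a  (last char: 'a')
  sorted[3] = e$aaoiui  (last char: 'i')
  sorted[4] = ie$aaoiu  (last char: 'u')
  sorted[5] = iuie$aao  (last char: 'o')
  sorted[6] = oiuie$aa  (last char: 'a')
  sorted[7] = uie$aaoi  (last char: 'i')
Last column: e$aiuoai
Original string S is at sorted index 1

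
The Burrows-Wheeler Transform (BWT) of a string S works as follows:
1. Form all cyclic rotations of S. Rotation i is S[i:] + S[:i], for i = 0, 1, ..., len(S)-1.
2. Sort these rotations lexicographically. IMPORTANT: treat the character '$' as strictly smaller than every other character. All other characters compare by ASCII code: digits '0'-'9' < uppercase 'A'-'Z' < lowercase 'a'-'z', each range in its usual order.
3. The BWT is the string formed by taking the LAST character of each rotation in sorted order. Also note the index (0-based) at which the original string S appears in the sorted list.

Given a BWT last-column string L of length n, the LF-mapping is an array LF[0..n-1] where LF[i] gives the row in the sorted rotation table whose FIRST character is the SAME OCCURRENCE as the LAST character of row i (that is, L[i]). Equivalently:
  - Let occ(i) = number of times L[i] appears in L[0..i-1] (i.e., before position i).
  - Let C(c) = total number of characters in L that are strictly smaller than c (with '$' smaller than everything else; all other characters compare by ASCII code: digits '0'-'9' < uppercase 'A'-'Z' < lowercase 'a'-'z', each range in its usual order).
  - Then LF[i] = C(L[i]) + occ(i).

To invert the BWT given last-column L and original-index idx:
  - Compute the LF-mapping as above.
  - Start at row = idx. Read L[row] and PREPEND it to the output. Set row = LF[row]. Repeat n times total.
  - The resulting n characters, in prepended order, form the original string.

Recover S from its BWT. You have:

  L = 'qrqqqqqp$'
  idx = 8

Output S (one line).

LF mapping: 2 8 3 4 5 6 7 1 0
Walk LF starting at row 8, prepending L[row]:
  step 1: row=8, L[8]='$', prepend. Next row=LF[8]=0
  step 2: row=0, L[0]='q', prepend. Next row=LF[0]=2
  step 3: row=2, L[2]='q', prepend. Next row=LF[2]=3
  step 4: row=3, L[3]='q', prepend. Next row=LF[3]=4
  step 5: row=4, L[4]='q', prepend. Next row=LF[4]=5
  step 6: row=5, L[5]='q', prepend. Next row=LF[5]=6
  step 7: row=6, L[6]='q', prepend. Next row=LF[6]=7
  step 8: row=7, L[7]='p', prepend. Next row=LF[7]=1
  step 9: row=1, L[1]='r', prepend. Next row=LF[1]=8
Reversed output: rpqqqqqq$

Answer: rpqqqqqq$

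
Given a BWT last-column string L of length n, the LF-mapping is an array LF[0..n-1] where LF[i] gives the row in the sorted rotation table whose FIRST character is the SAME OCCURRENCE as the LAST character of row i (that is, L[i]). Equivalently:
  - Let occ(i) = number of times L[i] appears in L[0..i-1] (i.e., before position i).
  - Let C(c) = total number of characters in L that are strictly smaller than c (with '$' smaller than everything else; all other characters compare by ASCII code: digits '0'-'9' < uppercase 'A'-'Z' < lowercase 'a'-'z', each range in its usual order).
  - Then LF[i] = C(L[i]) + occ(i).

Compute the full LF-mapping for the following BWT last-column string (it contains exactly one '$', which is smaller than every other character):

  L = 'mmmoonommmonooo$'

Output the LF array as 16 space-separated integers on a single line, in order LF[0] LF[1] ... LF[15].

Char counts: '$':1, 'm':6, 'n':2, 'o':7
C (first-col start): C('$')=0, C('m')=1, C('n')=7, C('o')=9
L[0]='m': occ=0, LF[0]=C('m')+0=1+0=1
L[1]='m': occ=1, LF[1]=C('m')+1=1+1=2
L[2]='m': occ=2, LF[2]=C('m')+2=1+2=3
L[3]='o': occ=0, LF[3]=C('o')+0=9+0=9
L[4]='o': occ=1, LF[4]=C('o')+1=9+1=10
L[5]='n': occ=0, LF[5]=C('n')+0=7+0=7
L[6]='o': occ=2, LF[6]=C('o')+2=9+2=11
L[7]='m': occ=3, LF[7]=C('m')+3=1+3=4
L[8]='m': occ=4, LF[8]=C('m')+4=1+4=5
L[9]='m': occ=5, LF[9]=C('m')+5=1+5=6
L[10]='o': occ=3, LF[10]=C('o')+3=9+3=12
L[11]='n': occ=1, LF[11]=C('n')+1=7+1=8
L[12]='o': occ=4, LF[12]=C('o')+4=9+4=13
L[13]='o': occ=5, LF[13]=C('o')+5=9+5=14
L[14]='o': occ=6, LF[14]=C('o')+6=9+6=15
L[15]='$': occ=0, LF[15]=C('$')+0=0+0=0

Answer: 1 2 3 9 10 7 11 4 5 6 12 8 13 14 15 0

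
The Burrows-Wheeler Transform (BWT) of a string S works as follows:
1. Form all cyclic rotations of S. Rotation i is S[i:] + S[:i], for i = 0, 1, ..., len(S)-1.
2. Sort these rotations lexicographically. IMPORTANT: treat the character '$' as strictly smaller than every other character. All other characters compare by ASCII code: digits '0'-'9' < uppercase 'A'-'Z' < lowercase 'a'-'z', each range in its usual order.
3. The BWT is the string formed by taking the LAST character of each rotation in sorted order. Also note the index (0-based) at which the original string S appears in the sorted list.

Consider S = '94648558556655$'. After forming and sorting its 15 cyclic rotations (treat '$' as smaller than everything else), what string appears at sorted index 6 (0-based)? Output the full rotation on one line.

All 15 rotations (rotation i = S[i:]+S[:i]):
  rot[0] = 94648558556655$
  rot[1] = 4648558556655$9
  rot[2] = 648558556655$94
  rot[3] = 48558556655$946
  rot[4] = 8558556655$9464
  rot[5] = 558556655$94648
  rot[6] = 58556655$946485
  rot[7] = 8556655$9464855
  rot[8] = 556655$94648558
  rot[9] = 56655$946485585
  rot[10] = 6655$9464855855
  rot[11] = 655$94648558556
  rot[12] = 55$946485585566
  rot[13] = 5$9464855855665
  rot[14] = $94648558556655
Sorted (with $ < everything):
  sorted[0] = $94648558556655
  sorted[1] = 4648558556655$9
  sorted[2] = 48558556655$946
  sorted[3] = 5$9464855855665
  sorted[4] = 55$946485585566
  sorted[5] = 556655$94648558
  sorted[6] = 558556655$94648
  sorted[7] = 56655$946485585
  sorted[8] = 58556655$946485
  sorted[9] = 648558556655$94
  sorted[10] = 655$94648558556
  sorted[11] = 6655$9464855855
  sorted[12] = 8556655$9464855
  sorted[13] = 8558556655$9464
  sorted[14] = 94648558556655$
sorted[6] = 558556655$94648

Answer: 558556655$94648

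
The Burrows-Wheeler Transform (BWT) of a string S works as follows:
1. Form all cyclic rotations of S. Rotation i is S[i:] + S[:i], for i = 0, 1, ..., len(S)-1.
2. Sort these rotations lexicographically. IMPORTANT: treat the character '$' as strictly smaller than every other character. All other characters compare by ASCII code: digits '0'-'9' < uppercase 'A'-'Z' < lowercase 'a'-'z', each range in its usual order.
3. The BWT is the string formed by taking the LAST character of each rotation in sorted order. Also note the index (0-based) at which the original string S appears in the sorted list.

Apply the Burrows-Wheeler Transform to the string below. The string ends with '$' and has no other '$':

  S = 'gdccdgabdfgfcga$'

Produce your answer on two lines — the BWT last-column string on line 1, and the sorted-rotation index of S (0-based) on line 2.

All 16 rotations (rotation i = S[i:]+S[:i]):
  rot[0] = gdccdgabdfgfcga$
  rot[1] = dccdgabdfgfcga$g
  rot[2] = ccdgabdfgfcga$gd
  rot[3] = cdgabdfgfcga$gdc
  rot[4] = dgabdfgfcga$gdcc
  rot[5] = gabdfgfcga$gdccd
  rot[6] = abdfgfcga$gdccdg
  rot[7] = bdfgfcga$gdccdga
  rot[8] = dfgfcga$gdccdgab
  rot[9] = fgfcga$gdccdgabd
  rot[10] = gfcga$gdccdgabdf
  rot[11] = fcga$gdccdgabdfg
  rot[12] = cga$gdccdgabdfgf
  rot[13] = ga$gdccdgabdfgfc
  rot[14] = a$gdccdgabdfgfcg
  rot[15] = $gdccdgabdfgfcga
Sorted (with $ < everything):
  sorted[0] = $gdccdgabdfgfcga  (last char: 'a')
  sorted[1] = a$gdccdgabdfgfcg  (last char: 'g')
  sorted[2] = abdfgfcga$gdccdg  (last char: 'g')
  sorted[3] = bdfgfcga$gdccdga  (last char: 'a')
  sorted[4] = ccdgabdfgfcga$gd  (last char: 'd')
  sorted[5] = cdgabdfgfcga$gdc  (last char: 'c')
  sorted[6] = cga$gdccdgabdfgf  (last char: 'f')
  sorted[7] = dccdgabdfgfcga$g  (last char: 'g')
  sorted[8] = dfgfcga$gdccdgab  (last char: 'b')
  sorted[9] = dgabdfgfcga$gdcc  (last char: 'c')
  sorted[10] = fcga$gdccdgabdfg  (last char: 'g')
  sorted[11] = fgfcga$gdccdgabd  (last char: 'd')
  sorted[12] = ga$gdccdgabdfgfc  (last char: 'c')
  sorted[13] = gabdfgfcga$gdccd  (last char: 'd')
  sorted[14] = gdccdgabdfgfcga$  (last char: '$')
  sorted[15] = gfcga$gdccdgabdf  (last char: 'f')
Last column: aggadcfgbcgdcd$f
Original string S is at sorted index 14

Answer: aggadcfgbcgdcd$f
14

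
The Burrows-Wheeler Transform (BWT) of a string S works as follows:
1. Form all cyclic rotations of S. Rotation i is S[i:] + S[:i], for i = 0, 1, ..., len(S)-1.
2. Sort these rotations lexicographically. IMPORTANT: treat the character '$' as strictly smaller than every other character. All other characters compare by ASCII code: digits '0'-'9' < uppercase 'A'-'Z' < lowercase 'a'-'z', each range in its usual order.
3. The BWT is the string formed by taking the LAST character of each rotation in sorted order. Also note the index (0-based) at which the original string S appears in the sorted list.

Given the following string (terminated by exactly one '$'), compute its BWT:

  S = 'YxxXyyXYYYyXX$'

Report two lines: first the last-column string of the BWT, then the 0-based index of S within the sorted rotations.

Answer: XXyyxXY$YxYYyX
7

Derivation:
All 14 rotations (rotation i = S[i:]+S[:i]):
  rot[0] = YxxXyyXYYYyXX$
  rot[1] = xxXyyXYYYyXX$Y
  rot[2] = xXyyXYYYyXX$Yx
  rot[3] = XyyXYYYyXX$Yxx
  rot[4] = yyXYYYyXX$YxxX
  rot[5] = yXYYYyXX$YxxXy
  rot[6] = XYYYyXX$YxxXyy
  rot[7] = YYYyXX$YxxXyyX
  rot[8] = YYyXX$YxxXyyXY
  rot[9] = YyXX$YxxXyyXYY
  rot[10] = yXX$YxxXyyXYYY
  rot[11] = XX$YxxXyyXYYYy
  rot[12] = X$YxxXyyXYYYyX
  rot[13] = $YxxXyyXYYYyXX
Sorted (with $ < everything):
  sorted[0] = $YxxXyyXYYYyXX  (last char: 'X')
  sorted[1] = X$YxxXyyXYYYyX  (last char: 'X')
  sorted[2] = XX$YxxXyyXYYYy  (last char: 'y')
  sorted[3] = XYYYyXX$YxxXyy  (last char: 'y')
  sorted[4] = XyyXYYYyXX$Yxx  (last char: 'x')
  sorted[5] = YYYyXX$YxxXyyX  (last char: 'X')
  sorted[6] = YYyXX$YxxXyyXY  (last char: 'Y')
  sorted[7] = YxxXyyXYYYyXX$  (last char: '$')
  sorted[8] = YyXX$YxxXyyXYY  (last char: 'Y')
  sorted[9] = xXyyXYYYyXX$Yx  (last char: 'x')
  sorted[10] = xxXyyXYYYyXX$Y  (last char: 'Y')
  sorted[11] = yXX$YxxXyyXYYY  (last char: 'Y')
  sorted[12] = yXYYYyXX$YxxXy  (last char: 'y')
  sorted[13] = yyXYYYyXX$YxxX  (last char: 'X')
Last column: XXyyxXY$YxYYyX
Original string S is at sorted index 7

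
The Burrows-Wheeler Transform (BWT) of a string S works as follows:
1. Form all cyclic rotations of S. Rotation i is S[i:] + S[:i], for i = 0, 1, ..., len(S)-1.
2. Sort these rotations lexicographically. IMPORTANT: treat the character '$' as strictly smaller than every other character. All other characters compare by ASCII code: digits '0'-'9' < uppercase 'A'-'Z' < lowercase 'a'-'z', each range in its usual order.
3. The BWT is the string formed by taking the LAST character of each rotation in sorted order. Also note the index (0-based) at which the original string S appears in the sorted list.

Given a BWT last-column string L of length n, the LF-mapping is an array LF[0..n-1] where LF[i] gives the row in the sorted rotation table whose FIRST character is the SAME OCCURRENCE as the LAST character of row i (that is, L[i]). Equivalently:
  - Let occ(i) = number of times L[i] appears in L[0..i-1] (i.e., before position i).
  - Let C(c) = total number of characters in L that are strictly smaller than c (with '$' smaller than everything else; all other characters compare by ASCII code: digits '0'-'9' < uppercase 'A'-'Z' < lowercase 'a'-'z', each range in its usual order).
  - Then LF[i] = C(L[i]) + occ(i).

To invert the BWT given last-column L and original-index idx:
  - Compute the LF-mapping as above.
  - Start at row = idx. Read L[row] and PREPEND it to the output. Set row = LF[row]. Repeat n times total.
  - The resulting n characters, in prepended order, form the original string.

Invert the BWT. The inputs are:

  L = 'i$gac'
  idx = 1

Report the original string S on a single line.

LF mapping: 4 0 3 1 2
Walk LF starting at row 1, prepending L[row]:
  step 1: row=1, L[1]='$', prepend. Next row=LF[1]=0
  step 2: row=0, L[0]='i', prepend. Next row=LF[0]=4
  step 3: row=4, L[4]='c', prepend. Next row=LF[4]=2
  step 4: row=2, L[2]='g', prepend. Next row=LF[2]=3
  step 5: row=3, L[3]='a', prepend. Next row=LF[3]=1
Reversed output: agci$

Answer: agci$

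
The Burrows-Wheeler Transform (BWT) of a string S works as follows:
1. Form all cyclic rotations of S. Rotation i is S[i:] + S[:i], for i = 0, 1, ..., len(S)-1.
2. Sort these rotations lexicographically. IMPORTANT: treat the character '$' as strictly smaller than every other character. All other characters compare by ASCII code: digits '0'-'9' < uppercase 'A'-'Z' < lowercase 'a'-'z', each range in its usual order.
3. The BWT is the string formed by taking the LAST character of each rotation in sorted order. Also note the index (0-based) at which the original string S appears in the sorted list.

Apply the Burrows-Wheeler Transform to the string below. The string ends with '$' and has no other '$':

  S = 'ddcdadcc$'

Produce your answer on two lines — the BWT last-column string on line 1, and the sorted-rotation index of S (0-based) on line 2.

All 9 rotations (rotation i = S[i:]+S[:i]):
  rot[0] = ddcdadcc$
  rot[1] = dcdadcc$d
  rot[2] = cdadcc$dd
  rot[3] = dadcc$ddc
  rot[4] = adcc$ddcd
  rot[5] = dcc$ddcda
  rot[6] = cc$ddcdad
  rot[7] = c$ddcdadc
  rot[8] = $ddcdadcc
Sorted (with $ < everything):
  sorted[0] = $ddcdadcc  (last char: 'c')
  sorted[1] = adcc$ddcd  (last char: 'd')
  sorted[2] = c$ddcdadc  (last char: 'c')
  sorted[3] = cc$ddcdad  (last char: 'd')
  sorted[4] = cdadcc$dd  (last char: 'd')
  sorted[5] = dadcc$ddc  (last char: 'c')
  sorted[6] = dcc$ddcda  (last char: 'a')
  sorted[7] = dcdadcc$d  (last char: 'd')
  sorted[8] = ddcdadcc$  (last char: '$')
Last column: cdcddcad$
Original string S is at sorted index 8

Answer: cdcddcad$
8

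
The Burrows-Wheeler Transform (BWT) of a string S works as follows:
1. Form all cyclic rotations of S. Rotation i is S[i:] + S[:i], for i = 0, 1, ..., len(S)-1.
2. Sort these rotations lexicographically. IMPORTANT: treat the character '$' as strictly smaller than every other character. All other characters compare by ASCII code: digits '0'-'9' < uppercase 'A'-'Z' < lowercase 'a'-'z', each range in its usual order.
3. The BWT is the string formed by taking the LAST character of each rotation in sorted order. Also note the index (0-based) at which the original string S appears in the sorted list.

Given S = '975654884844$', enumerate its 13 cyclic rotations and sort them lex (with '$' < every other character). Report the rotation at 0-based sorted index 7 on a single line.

Answer: 654884844$975

Derivation:
All 13 rotations (rotation i = S[i:]+S[:i]):
  rot[0] = 975654884844$
  rot[1] = 75654884844$9
  rot[2] = 5654884844$97
  rot[3] = 654884844$975
  rot[4] = 54884844$9756
  rot[5] = 4884844$97565
  rot[6] = 884844$975654
  rot[7] = 84844$9756548
  rot[8] = 4844$97565488
  rot[9] = 844$975654884
  rot[10] = 44$9756548848
  rot[11] = 4$97565488484
  rot[12] = $975654884844
Sorted (with $ < everything):
  sorted[0] = $975654884844
  sorted[1] = 4$97565488484
  sorted[2] = 44$9756548848
  sorted[3] = 4844$97565488
  sorted[4] = 4884844$97565
  sorted[5] = 54884844$9756
  sorted[6] = 5654884844$97
  sorted[7] = 654884844$975
  sorted[8] = 75654884844$9
  sorted[9] = 844$975654884
  sorted[10] = 84844$9756548
  sorted[11] = 884844$975654
  sorted[12] = 975654884844$
sorted[7] = 654884844$975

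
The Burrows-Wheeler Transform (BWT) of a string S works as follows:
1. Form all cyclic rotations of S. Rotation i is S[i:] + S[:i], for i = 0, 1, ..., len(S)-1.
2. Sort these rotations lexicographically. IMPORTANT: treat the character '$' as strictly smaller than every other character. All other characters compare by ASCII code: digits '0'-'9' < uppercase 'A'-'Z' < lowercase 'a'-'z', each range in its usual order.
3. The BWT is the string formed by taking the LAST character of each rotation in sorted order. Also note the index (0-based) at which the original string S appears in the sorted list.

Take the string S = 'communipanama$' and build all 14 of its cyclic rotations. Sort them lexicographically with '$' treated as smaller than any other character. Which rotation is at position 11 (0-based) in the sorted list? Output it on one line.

Answer: ommunipanama$c

Derivation:
All 14 rotations (rotation i = S[i:]+S[:i]):
  rot[0] = communipanama$
  rot[1] = ommunipanama$c
  rot[2] = mmunipanama$co
  rot[3] = munipanama$com
  rot[4] = unipanama$comm
  rot[5] = nipanama$commu
  rot[6] = ipanama$commun
  rot[7] = panama$communi
  rot[8] = anama$communip
  rot[9] = nama$communipa
  rot[10] = ama$communipan
  rot[11] = ma$communipana
  rot[12] = a$communipanam
  rot[13] = $communipanama
Sorted (with $ < everything):
  sorted[0] = $communipanama
  sorted[1] = a$communipanam
  sorted[2] = ama$communipan
  sorted[3] = anama$communip
  sorted[4] = communipanama$
  sorted[5] = ipanama$commun
  sorted[6] = ma$communipana
  sorted[7] = mmunipanama$co
  sorted[8] = munipanama$com
  sorted[9] = nama$communipa
  sorted[10] = nipanama$commu
  sorted[11] = ommunipanama$c
  sorted[12] = panama$communi
  sorted[13] = unipanama$comm
sorted[11] = ommunipanama$c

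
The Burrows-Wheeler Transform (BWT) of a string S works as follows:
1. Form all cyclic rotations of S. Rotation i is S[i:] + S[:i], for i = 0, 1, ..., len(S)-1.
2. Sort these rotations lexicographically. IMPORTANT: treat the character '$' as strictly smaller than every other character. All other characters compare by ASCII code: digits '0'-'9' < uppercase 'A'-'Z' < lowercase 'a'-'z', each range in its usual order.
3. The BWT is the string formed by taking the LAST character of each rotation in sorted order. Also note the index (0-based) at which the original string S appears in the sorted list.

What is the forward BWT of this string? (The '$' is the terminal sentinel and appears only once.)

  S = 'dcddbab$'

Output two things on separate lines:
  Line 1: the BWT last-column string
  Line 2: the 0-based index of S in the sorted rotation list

Answer: bbaddd$c
6

Derivation:
All 8 rotations (rotation i = S[i:]+S[:i]):
  rot[0] = dcddbab$
  rot[1] = cddbab$d
  rot[2] = ddbab$dc
  rot[3] = dbab$dcd
  rot[4] = bab$dcdd
  rot[5] = ab$dcddb
  rot[6] = b$dcddba
  rot[7] = $dcddbab
Sorted (with $ < everything):
  sorted[0] = $dcddbab  (last char: 'b')
  sorted[1] = ab$dcddb  (last char: 'b')
  sorted[2] = b$dcddba  (last char: 'a')
  sorted[3] = bab$dcdd  (last char: 'd')
  sorted[4] = cddbab$d  (last char: 'd')
  sorted[5] = dbab$dcd  (last char: 'd')
  sorted[6] = dcddbab$  (last char: '$')
  sorted[7] = ddbab$dc  (last char: 'c')
Last column: bbaddd$c
Original string S is at sorted index 6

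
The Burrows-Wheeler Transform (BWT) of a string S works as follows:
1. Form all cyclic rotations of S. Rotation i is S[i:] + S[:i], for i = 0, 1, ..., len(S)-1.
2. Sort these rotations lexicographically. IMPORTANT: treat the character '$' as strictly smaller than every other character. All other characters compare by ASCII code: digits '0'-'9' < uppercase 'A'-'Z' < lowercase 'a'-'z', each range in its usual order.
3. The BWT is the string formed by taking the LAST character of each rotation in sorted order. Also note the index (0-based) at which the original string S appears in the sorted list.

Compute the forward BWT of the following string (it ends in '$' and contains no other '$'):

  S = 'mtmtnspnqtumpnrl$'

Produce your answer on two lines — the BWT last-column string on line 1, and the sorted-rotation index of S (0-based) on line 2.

All 17 rotations (rotation i = S[i:]+S[:i]):
  rot[0] = mtmtnspnqtumpnrl$
  rot[1] = tmtnspnqtumpnrl$m
  rot[2] = mtnspnqtumpnrl$mt
  rot[3] = tnspnqtumpnrl$mtm
  rot[4] = nspnqtumpnrl$mtmt
  rot[5] = spnqtumpnrl$mtmtn
  rot[6] = pnqtumpnrl$mtmtns
  rot[7] = nqtumpnrl$mtmtnsp
  rot[8] = qtumpnrl$mtmtnspn
  rot[9] = tumpnrl$mtmtnspnq
  rot[10] = umpnrl$mtmtnspnqt
  rot[11] = mpnrl$mtmtnspnqtu
  rot[12] = pnrl$mtmtnspnqtum
  rot[13] = nrl$mtmtnspnqtump
  rot[14] = rl$mtmtnspnqtumpn
  rot[15] = l$mtmtnspnqtumpnr
  rot[16] = $mtmtnspnqtumpnrl
Sorted (with $ < everything):
  sorted[0] = $mtmtnspnqtumpnrl  (last char: 'l')
  sorted[1] = l$mtmtnspnqtumpnr  (last char: 'r')
  sorted[2] = mpnrl$mtmtnspnqtu  (last char: 'u')
  sorted[3] = mtmtnspnqtumpnrl$  (last char: '$')
  sorted[4] = mtnspnqtumpnrl$mt  (last char: 't')
  sorted[5] = nqtumpnrl$mtmtnsp  (last char: 'p')
  sorted[6] = nrl$mtmtnspnqtump  (last char: 'p')
  sorted[7] = nspnqtumpnrl$mtmt  (last char: 't')
  sorted[8] = pnqtumpnrl$mtmtns  (last char: 's')
  sorted[9] = pnrl$mtmtnspnqtum  (last char: 'm')
  sorted[10] = qtumpnrl$mtmtnspn  (last char: 'n')
  sorted[11] = rl$mtmtnspnqtumpn  (last char: 'n')
  sorted[12] = spnqtumpnrl$mtmtn  (last char: 'n')
  sorted[13] = tmtnspnqtumpnrl$m  (last char: 'm')
  sorted[14] = tnspnqtumpnrl$mtm  (last char: 'm')
  sorted[15] = tumpnrl$mtmtnspnq  (last char: 'q')
  sorted[16] = umpnrl$mtmtnspnqt  (last char: 't')
Last column: lru$tpptsmnnnmmqt
Original string S is at sorted index 3

Answer: lru$tpptsmnnnmmqt
3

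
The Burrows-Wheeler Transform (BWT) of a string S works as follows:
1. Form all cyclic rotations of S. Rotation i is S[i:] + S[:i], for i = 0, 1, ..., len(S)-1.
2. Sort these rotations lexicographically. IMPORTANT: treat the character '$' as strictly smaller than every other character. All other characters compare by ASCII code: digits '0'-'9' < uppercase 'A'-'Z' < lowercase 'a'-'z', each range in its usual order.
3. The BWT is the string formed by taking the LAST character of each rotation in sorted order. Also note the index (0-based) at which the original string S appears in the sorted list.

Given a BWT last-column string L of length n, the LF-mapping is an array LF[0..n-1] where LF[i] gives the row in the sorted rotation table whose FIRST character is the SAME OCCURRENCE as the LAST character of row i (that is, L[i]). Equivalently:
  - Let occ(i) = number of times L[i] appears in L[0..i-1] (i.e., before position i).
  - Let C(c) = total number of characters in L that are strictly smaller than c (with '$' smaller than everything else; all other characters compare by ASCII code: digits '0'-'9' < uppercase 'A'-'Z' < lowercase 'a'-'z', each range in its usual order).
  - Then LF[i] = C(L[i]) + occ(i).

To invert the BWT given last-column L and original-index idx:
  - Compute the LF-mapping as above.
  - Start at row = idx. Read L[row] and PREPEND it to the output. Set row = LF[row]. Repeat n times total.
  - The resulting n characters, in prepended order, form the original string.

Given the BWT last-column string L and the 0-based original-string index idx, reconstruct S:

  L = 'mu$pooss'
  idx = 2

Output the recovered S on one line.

Answer: opossum$

Derivation:
LF mapping: 1 7 0 4 2 3 5 6
Walk LF starting at row 2, prepending L[row]:
  step 1: row=2, L[2]='$', prepend. Next row=LF[2]=0
  step 2: row=0, L[0]='m', prepend. Next row=LF[0]=1
  step 3: row=1, L[1]='u', prepend. Next row=LF[1]=7
  step 4: row=7, L[7]='s', prepend. Next row=LF[7]=6
  step 5: row=6, L[6]='s', prepend. Next row=LF[6]=5
  step 6: row=5, L[5]='o', prepend. Next row=LF[5]=3
  step 7: row=3, L[3]='p', prepend. Next row=LF[3]=4
  step 8: row=4, L[4]='o', prepend. Next row=LF[4]=2
Reversed output: opossum$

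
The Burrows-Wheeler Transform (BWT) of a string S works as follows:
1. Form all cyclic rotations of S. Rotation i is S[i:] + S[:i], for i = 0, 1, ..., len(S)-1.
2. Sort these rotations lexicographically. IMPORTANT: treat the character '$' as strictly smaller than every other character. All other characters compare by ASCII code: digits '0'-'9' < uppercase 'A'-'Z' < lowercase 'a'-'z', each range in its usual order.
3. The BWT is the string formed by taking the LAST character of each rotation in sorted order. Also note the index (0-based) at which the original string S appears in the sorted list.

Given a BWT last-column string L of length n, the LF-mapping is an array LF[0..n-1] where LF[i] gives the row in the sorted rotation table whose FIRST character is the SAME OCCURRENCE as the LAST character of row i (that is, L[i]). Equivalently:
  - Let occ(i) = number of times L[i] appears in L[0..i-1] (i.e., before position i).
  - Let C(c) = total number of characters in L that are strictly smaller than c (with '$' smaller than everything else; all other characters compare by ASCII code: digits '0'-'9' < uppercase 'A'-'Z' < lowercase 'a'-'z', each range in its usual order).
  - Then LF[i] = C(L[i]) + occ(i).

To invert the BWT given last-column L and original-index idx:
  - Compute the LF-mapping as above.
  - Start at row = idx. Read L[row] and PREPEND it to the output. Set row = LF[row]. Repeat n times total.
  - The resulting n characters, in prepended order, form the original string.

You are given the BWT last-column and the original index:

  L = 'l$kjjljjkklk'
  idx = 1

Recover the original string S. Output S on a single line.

LF mapping: 9 0 5 1 2 10 3 4 6 7 11 8
Walk LF starting at row 1, prepending L[row]:
  step 1: row=1, L[1]='$', prepend. Next row=LF[1]=0
  step 2: row=0, L[0]='l', prepend. Next row=LF[0]=9
  step 3: row=9, L[9]='k', prepend. Next row=LF[9]=7
  step 4: row=7, L[7]='j', prepend. Next row=LF[7]=4
  step 5: row=4, L[4]='j', prepend. Next row=LF[4]=2
  step 6: row=2, L[2]='k', prepend. Next row=LF[2]=5
  step 7: row=5, L[5]='l', prepend. Next row=LF[5]=10
  step 8: row=10, L[10]='l', prepend. Next row=LF[10]=11
  step 9: row=11, L[11]='k', prepend. Next row=LF[11]=8
  step 10: row=8, L[8]='k', prepend. Next row=LF[8]=6
  step 11: row=6, L[6]='j', prepend. Next row=LF[6]=3
  step 12: row=3, L[3]='j', prepend. Next row=LF[3]=1
Reversed output: jjkkllkjjkl$

Answer: jjkkllkjjkl$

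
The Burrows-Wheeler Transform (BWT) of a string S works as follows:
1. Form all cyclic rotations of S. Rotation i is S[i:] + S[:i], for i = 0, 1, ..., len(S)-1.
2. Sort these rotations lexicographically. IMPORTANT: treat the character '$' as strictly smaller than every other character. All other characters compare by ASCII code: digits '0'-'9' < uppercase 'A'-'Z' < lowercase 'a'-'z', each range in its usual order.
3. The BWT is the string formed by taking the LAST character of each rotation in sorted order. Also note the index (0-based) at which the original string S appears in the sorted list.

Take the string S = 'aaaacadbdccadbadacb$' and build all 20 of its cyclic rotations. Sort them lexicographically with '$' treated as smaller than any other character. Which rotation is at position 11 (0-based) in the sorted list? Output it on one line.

All 20 rotations (rotation i = S[i:]+S[:i]):
  rot[0] = aaaacadbdccadbadacb$
  rot[1] = aaacadbdccadbadacb$a
  rot[2] = aacadbdccadbadacb$aa
  rot[3] = acadbdccadbadacb$aaa
  rot[4] = cadbdccadbadacb$aaaa
  rot[5] = adbdccadbadacb$aaaac
  rot[6] = dbdccadbadacb$aaaaca
  rot[7] = bdccadbadacb$aaaacad
  rot[8] = dccadbadacb$aaaacadb
  rot[9] = ccadbadacb$aaaacadbd
  rot[10] = cadbadacb$aaaacadbdc
  rot[11] = adbadacb$aaaacadbdcc
  rot[12] = dbadacb$aaaacadbdcca
  rot[13] = badacb$aaaacadbdccad
  rot[14] = adacb$aaaacadbdccadb
  rot[15] = dacb$aaaacadbdccadba
  rot[16] = acb$aaaacadbdccadbad
  rot[17] = cb$aaaacadbdccadbada
  rot[18] = b$aaaacadbdccadbadac
  rot[19] = $aaaacadbdccadbadacb
Sorted (with $ < everything):
  sorted[0] = $aaaacadbdccadbadacb
  sorted[1] = aaaacadbdccadbadacb$
  sorted[2] = aaacadbdccadbadacb$a
  sorted[3] = aacadbdccadbadacb$aa
  sorted[4] = acadbdccadbadacb$aaa
  sorted[5] = acb$aaaacadbdccadbad
  sorted[6] = adacb$aaaacadbdccadb
  sorted[7] = adbadacb$aaaacadbdcc
  sorted[8] = adbdccadbadacb$aaaac
  sorted[9] = b$aaaacadbdccadbadac
  sorted[10] = badacb$aaaacadbdccad
  sorted[11] = bdccadbadacb$aaaacad
  sorted[12] = cadbadacb$aaaacadbdc
  sorted[13] = cadbdccadbadacb$aaaa
  sorted[14] = cb$aaaacadbdccadbada
  sorted[15] = ccadbadacb$aaaacadbd
  sorted[16] = dacb$aaaacadbdccadba
  sorted[17] = dbadacb$aaaacadbdcca
  sorted[18] = dbdccadbadacb$aaaaca
  sorted[19] = dccadbadacb$aaaacadb
sorted[11] = bdccadbadacb$aaaacad

Answer: bdccadbadacb$aaaacad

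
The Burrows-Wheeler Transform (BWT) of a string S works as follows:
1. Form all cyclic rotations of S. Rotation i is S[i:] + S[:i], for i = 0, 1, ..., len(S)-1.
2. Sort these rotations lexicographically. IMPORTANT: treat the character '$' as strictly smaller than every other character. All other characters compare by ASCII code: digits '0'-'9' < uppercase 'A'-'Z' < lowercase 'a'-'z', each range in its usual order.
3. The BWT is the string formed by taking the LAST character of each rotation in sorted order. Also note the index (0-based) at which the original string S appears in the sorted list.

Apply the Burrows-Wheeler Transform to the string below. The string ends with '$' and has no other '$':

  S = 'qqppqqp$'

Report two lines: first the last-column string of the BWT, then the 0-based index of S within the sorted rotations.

All 8 rotations (rotation i = S[i:]+S[:i]):
  rot[0] = qqppqqp$
  rot[1] = qppqqp$q
  rot[2] = ppqqp$qq
  rot[3] = pqqp$qqp
  rot[4] = qqp$qqpp
  rot[5] = qp$qqppq
  rot[6] = p$qqppqq
  rot[7] = $qqppqqp
Sorted (with $ < everything):
  sorted[0] = $qqppqqp  (last char: 'p')
  sorted[1] = p$qqppqq  (last char: 'q')
  sorted[2] = ppqqp$qq  (last char: 'q')
  sorted[3] = pqqp$qqp  (last char: 'p')
  sorted[4] = qp$qqppq  (last char: 'q')
  sorted[5] = qppqqp$q  (last char: 'q')
  sorted[6] = qqp$qqpp  (last char: 'p')
  sorted[7] = qqppqqp$  (last char: '$')
Last column: pqqpqqp$
Original string S is at sorted index 7

Answer: pqqpqqp$
7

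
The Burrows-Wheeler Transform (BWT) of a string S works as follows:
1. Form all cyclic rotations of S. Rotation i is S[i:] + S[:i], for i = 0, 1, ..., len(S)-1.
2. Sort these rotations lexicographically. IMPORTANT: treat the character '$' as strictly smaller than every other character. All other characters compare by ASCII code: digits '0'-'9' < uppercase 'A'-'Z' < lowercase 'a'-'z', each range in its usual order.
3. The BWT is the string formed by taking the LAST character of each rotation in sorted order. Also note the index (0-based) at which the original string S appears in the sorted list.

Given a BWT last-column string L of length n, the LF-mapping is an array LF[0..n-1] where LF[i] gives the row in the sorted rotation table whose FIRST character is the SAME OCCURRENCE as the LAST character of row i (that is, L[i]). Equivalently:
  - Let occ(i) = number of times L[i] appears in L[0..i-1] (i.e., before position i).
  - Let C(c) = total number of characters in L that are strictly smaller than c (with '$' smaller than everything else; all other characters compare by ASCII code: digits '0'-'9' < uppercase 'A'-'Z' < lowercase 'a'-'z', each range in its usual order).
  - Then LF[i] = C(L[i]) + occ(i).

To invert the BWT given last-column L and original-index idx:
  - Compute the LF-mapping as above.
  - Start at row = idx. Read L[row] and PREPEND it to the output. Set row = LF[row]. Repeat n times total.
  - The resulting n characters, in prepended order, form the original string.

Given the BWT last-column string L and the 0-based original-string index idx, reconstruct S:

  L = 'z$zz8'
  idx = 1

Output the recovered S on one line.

LF mapping: 2 0 3 4 1
Walk LF starting at row 1, prepending L[row]:
  step 1: row=1, L[1]='$', prepend. Next row=LF[1]=0
  step 2: row=0, L[0]='z', prepend. Next row=LF[0]=2
  step 3: row=2, L[2]='z', prepend. Next row=LF[2]=3
  step 4: row=3, L[3]='z', prepend. Next row=LF[3]=4
  step 5: row=4, L[4]='8', prepend. Next row=LF[4]=1
Reversed output: 8zzz$

Answer: 8zzz$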